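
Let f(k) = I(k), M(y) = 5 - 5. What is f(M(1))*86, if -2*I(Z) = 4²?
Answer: -688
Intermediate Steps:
M(y) = 0
I(Z) = -8 (I(Z) = -½*4² = -½*16 = -8)
f(k) = -8
f(M(1))*86 = -8*86 = -688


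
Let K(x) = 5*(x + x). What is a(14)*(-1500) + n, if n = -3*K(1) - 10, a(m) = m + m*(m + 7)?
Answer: -462040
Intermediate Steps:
K(x) = 10*x (K(x) = 5*(2*x) = 10*x)
a(m) = m + m*(7 + m)
n = -40 (n = -30 - 10 = -40)
a(14)*(-1500) + n = (14*(8 + 14))*(-1500) - 40 = (14*22)*(-1500) - 40 = 308*(-1500) - 40 = -462000 - 40 = -462040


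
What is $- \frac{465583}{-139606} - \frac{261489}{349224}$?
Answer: $\frac{21014554043}{8125627624} \approx 2.5862$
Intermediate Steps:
$- \frac{465583}{-139606} - \frac{261489}{349224} = \left(-465583\right) \left(- \frac{1}{139606}\right) - \frac{87163}{116408} = \frac{465583}{139606} - \frac{87163}{116408} = \frac{21014554043}{8125627624}$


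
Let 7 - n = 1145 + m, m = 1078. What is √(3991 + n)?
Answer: 5*√71 ≈ 42.131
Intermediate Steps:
n = -2216 (n = 7 - (1145 + 1078) = 7 - 1*2223 = 7 - 2223 = -2216)
√(3991 + n) = √(3991 - 2216) = √1775 = 5*√71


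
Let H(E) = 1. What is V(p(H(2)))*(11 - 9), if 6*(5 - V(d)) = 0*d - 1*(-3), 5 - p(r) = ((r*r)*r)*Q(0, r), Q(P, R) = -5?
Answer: 9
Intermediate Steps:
p(r) = 5 + 5*r³ (p(r) = 5 - (r*r)*r*(-5) = 5 - r²*r*(-5) = 5 - r³*(-5) = 5 - (-5)*r³ = 5 + 5*r³)
V(d) = 9/2 (V(d) = 5 - (0*d - 1*(-3))/6 = 5 - (0 + 3)/6 = 5 - ⅙*3 = 5 - ½ = 9/2)
V(p(H(2)))*(11 - 9) = 9*(11 - 9)/2 = (9/2)*2 = 9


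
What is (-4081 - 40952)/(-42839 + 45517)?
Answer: -45033/2678 ≈ -16.816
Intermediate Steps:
(-4081 - 40952)/(-42839 + 45517) = -45033/2678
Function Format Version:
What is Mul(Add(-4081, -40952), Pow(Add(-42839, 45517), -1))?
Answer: Rational(-45033, 2678) ≈ -16.816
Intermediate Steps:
Mul(Add(-4081, -40952), Pow(Add(-42839, 45517), -1)) = Mul(-45033, Pow(2678, -1)) = Mul(-45033, Rational(1, 2678)) = Rational(-45033, 2678)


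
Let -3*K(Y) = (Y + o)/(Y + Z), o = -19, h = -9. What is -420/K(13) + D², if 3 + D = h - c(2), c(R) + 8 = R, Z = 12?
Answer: -5214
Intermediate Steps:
c(R) = -8 + R
D = -6 (D = -3 + (-9 - (-8 + 2)) = -3 + (-9 - 1*(-6)) = -3 + (-9 + 6) = -3 - 3 = -6)
K(Y) = -(-19 + Y)/(3*(12 + Y)) (K(Y) = -(Y - 19)/(3*(Y + 12)) = -(-19 + Y)/(3*(12 + Y)))
-420/K(13) + D² = -420/((19 - 1*13)/(3*(12 + 13))) + (-6)² = -420/((⅓)*(19 - 13)/25) + 36 = -420/((⅓)*(1/25)*6) + 36 = -420/(2/25) + 36 = (25/2)*(-420) + 36 = -5250 + 36 = -5214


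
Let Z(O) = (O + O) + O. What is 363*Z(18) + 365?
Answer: 19967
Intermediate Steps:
Z(O) = 3*O (Z(O) = 2*O + O = 3*O)
363*Z(18) + 365 = 363*(3*18) + 365 = 363*54 + 365 = 19602 + 365 = 19967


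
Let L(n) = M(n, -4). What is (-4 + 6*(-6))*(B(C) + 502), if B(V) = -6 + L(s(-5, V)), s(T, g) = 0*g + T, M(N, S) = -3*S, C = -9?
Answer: -20320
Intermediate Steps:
s(T, g) = T (s(T, g) = 0 + T = T)
L(n) = 12 (L(n) = -3*(-4) = 12)
B(V) = 6 (B(V) = -6 + 12 = 6)
(-4 + 6*(-6))*(B(C) + 502) = (-4 + 6*(-6))*(6 + 502) = (-4 - 36)*508 = -40*508 = -20320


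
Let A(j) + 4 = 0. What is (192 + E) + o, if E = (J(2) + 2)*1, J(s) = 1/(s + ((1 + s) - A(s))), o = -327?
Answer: -1196/9 ≈ -132.89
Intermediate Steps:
A(j) = -4 (A(j) = -4 + 0 = -4)
J(s) = 1/(5 + 2*s) (J(s) = 1/(s + ((1 + s) - 1*(-4))) = 1/(s + ((1 + s) + 4)) = 1/(s + (5 + s)) = 1/(5 + 2*s))
E = 19/9 (E = (1/(5 + 2*2) + 2)*1 = (1/(5 + 4) + 2)*1 = (1/9 + 2)*1 = (19/9)*1 = 19/9 ≈ 2.1111)
(192 + E) + o = (192 + 19/9) - 327 = 1747/9 - 327 = -1196/9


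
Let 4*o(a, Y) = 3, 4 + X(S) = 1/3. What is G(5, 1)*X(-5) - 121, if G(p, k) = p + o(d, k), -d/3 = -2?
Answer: -1705/12 ≈ -142.08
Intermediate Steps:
X(S) = -11/3 (X(S) = -4 + 1/3 = -4 + ⅓ = -11/3)
d = 6 (d = -3*(-2) = 6)
o(a, Y) = ¾ (o(a, Y) = (¼)*3 = ¾)
G(p, k) = ¾ + p (G(p, k) = p + ¾ = ¾ + p)
G(5, 1)*X(-5) - 121 = (¾ + 5)*(-11/3) - 121 = (23/4)*(-11/3) - 121 = -253/12 - 121 = -1705/12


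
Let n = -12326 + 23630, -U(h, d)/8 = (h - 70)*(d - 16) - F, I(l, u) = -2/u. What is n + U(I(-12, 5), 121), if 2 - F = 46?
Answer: 70088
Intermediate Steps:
F = -44 (F = 2 - 1*46 = 2 - 46 = -44)
U(h, d) = -352 - 8*(-70 + h)*(-16 + d) (U(h, d) = -8*((h - 70)*(d - 16) - 1*(-44)) = -8*((-70 + h)*(-16 + d) + 44) = -8*(44 + (-70 + h)*(-16 + d)) = -352 - 8*(-70 + h)*(-16 + d))
n = 11304
n + U(I(-12, 5), 121) = 11304 + (-9312 + 128*(-2/5) + 560*121 - 8*121*(-2/5)) = 11304 + (-9312 + 128*(-2*⅕) + 67760 - 8*121*(-2*⅕)) = 11304 + (-9312 + 128*(-⅖) + 67760 - 8*121*(-⅖)) = 11304 + (-9312 - 256/5 + 67760 + 1936/5) = 11304 + 58784 = 70088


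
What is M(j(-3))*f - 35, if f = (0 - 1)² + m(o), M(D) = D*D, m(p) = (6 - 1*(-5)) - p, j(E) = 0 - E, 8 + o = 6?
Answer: 91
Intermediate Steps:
o = -2 (o = -8 + 6 = -2)
j(E) = -E
m(p) = 11 - p (m(p) = (6 + 5) - p = 11 - p)
M(D) = D²
f = 14 (f = (0 - 1)² + (11 - 1*(-2)) = (-1)² + (11 + 2) = 1 + 13 = 14)
M(j(-3))*f - 35 = (-1*(-3))²*14 - 35 = 3²*14 - 35 = 9*14 - 35 = 126 - 35 = 91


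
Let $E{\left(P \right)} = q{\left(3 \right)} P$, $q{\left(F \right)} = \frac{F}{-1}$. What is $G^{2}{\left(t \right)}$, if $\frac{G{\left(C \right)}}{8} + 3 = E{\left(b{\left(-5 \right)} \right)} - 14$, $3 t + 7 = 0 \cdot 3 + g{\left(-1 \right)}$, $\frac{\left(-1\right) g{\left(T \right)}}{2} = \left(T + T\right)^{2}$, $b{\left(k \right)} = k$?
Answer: $256$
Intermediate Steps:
$q{\left(F \right)} = - F$ ($q{\left(F \right)} = F \left(-1\right) = - F$)
$g{\left(T \right)} = - 8 T^{2}$ ($g{\left(T \right)} = - 2 \left(T + T\right)^{2} = - 2 \left(2 T\right)^{2} = - 2 \cdot 4 T^{2} = - 8 T^{2}$)
$t = -5$ ($t = - \frac{7}{3} + \frac{0 \cdot 3 - 8 \left(-1\right)^{2}}{3} = - \frac{7}{3} + \frac{0 - 8}{3} = - \frac{7}{3} + \frac{1}{3} \left(-8\right) = - \frac{7}{3} - \frac{8}{3} = -5$)
$E{\left(P \right)} = - 3 P$ ($E{\left(P \right)} = \left(-1\right) 3 P = - 3 P$)
$G{\left(C \right)} = -16$ ($G{\left(C \right)} = -24 + 8 \left(\left(-3\right) \left(-5\right) - 14\right) = -24 + 8 \left(15 - 14\right) = -24 + 8 \cdot 1 = -24 + 8 = -16$)
$G^{2}{\left(t \right)} = \left(-16\right)^{2} = 256$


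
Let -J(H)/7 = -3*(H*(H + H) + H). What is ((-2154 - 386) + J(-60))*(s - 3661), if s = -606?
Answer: -628955800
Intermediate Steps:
J(H) = 21*H + 42*H**2 (J(H) = -(-21)*(H*(H + H) + H) = -(-21)*(H*(2*H) + H) = -(-21)*(2*H**2 + H) = -(-21)*(H + 2*H**2) = -7*(-6*H**2 - 3*H) = 21*H + 42*H**2)
((-2154 - 386) + J(-60))*(s - 3661) = ((-2154 - 386) + 21*(-60)*(1 + 2*(-60)))*(-606 - 3661) = (-2540 + 21*(-60)*(1 - 120))*(-4267) = (-2540 + 21*(-60)*(-119))*(-4267) = (-2540 + 149940)*(-4267) = 147400*(-4267) = -628955800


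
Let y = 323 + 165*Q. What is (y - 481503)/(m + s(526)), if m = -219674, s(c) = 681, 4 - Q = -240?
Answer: 440920/218993 ≈ 2.0134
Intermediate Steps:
Q = 244 (Q = 4 - 1*(-240) = 4 + 240 = 244)
y = 40583 (y = 323 + 165*244 = 323 + 40260 = 40583)
(y - 481503)/(m + s(526)) = (40583 - 481503)/(-219674 + 681) = -440920/(-218993) = -440920*(-1/218993) = 440920/218993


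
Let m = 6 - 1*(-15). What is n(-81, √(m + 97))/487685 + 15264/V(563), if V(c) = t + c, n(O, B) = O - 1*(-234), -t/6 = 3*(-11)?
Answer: 7444140273/371128285 ≈ 20.058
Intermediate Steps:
m = 21 (m = 6 + 15 = 21)
t = 198 (t = -18*(-11) = -6*(-33) = 198)
n(O, B) = 234 + O (n(O, B) = O + 234 = 234 + O)
V(c) = 198 + c
n(-81, √(m + 97))/487685 + 15264/V(563) = (234 - 81)/487685 + 15264/(198 + 563) = 153*(1/487685) + 15264/761 = 153/487685 + 15264*(1/761) = 153/487685 + 15264/761 = 7444140273/371128285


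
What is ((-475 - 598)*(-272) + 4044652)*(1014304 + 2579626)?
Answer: 15585106196440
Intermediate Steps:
((-475 - 598)*(-272) + 4044652)*(1014304 + 2579626) = (-1073*(-272) + 4044652)*3593930 = (291856 + 4044652)*3593930 = 4336508*3593930 = 15585106196440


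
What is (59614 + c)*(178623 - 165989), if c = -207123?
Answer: -1863628706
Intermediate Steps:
(59614 + c)*(178623 - 165989) = (59614 - 207123)*(178623 - 165989) = -147509*12634 = -1863628706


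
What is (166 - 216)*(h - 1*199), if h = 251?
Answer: -2600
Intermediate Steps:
(166 - 216)*(h - 1*199) = (166 - 216)*(251 - 1*199) = -50*(251 - 199) = -50*52 = -2600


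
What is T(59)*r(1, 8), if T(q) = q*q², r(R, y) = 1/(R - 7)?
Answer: -205379/6 ≈ -34230.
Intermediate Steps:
r(R, y) = 1/(-7 + R)
T(q) = q³
T(59)*r(1, 8) = 59³/(-7 + 1) = 205379/(-6) = 205379*(-⅙) = -205379/6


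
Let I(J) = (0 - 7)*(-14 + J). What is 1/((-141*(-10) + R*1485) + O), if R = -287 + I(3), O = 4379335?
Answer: 1/4068895 ≈ 2.4577e-7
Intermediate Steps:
I(J) = 98 - 7*J (I(J) = -7*(-14 + J) = 98 - 7*J)
R = -210 (R = -287 + (98 - 7*3) = -287 + (98 - 21) = -287 + 77 = -210)
1/((-141*(-10) + R*1485) + O) = 1/((-141*(-10) - 210*1485) + 4379335) = 1/((1410 - 311850) + 4379335) = 1/(-310440 + 4379335) = 1/4068895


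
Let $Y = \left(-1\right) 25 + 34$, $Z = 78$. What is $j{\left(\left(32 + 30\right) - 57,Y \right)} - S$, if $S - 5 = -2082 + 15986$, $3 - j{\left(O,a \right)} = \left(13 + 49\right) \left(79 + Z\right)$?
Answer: $-23640$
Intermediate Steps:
$Y = 9$ ($Y = -25 + 34 = 9$)
$j{\left(O,a \right)} = -9731$ ($j{\left(O,a \right)} = 3 - \left(13 + 49\right) \left(79 + 78\right) = 3 - 62 \cdot 157 = 3 - 9734 = -9731$)
$S = 13909$ ($S = 5 + \left(-2082 + 15986\right) = 5 + 13904 = 13909$)
$j{\left(\left(32 + 30\right) - 57,Y \right)} - S = -9731 - 13909 = -23640$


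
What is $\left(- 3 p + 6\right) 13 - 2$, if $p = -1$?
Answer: $115$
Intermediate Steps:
$\left(- 3 p + 6\right) 13 - 2 = \left(\left(-3\right) \left(-1\right) + 6\right) 13 - 2 = \left(3 + 6\right) 13 - 2 = 9 \cdot 13 - 2 = 117 - 2 = 115$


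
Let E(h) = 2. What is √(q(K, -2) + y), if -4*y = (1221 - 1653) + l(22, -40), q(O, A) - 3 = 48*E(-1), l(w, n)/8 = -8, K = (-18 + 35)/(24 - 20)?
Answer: √223 ≈ 14.933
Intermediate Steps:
K = 17/4 ≈ 4.2500
l(w, n) = -64 (l(w, n) = 8*(-8) = -64)
q(O, A) = 99 (q(O, A) = 3 + 48*2 = 3 + 96 = 99)
y = 124 (y = -((1221 - 1653) - 64)/4 = -(-432 - 64)/4 = -¼*(-496) = 124)
√(q(K, -2) + y) = √(99 + 124) = √223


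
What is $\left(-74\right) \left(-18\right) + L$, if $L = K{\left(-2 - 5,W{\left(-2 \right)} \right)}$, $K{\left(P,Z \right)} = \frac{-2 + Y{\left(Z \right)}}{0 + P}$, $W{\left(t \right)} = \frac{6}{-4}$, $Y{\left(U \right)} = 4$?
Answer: $\frac{9322}{7} \approx 1331.7$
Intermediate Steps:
$W{\left(t \right)} = - \frac{3}{2}$ ($W{\left(t \right)} = 6 \left(- \frac{1}{4}\right) = - \frac{3}{2}$)
$K{\left(P,Z \right)} = \frac{2}{P}$ ($K{\left(P,Z \right)} = \frac{-2 + 4}{0 + P} = \frac{2}{P}$)
$L = - \frac{2}{7}$ ($L = \frac{2}{-2 - 5} = \frac{2}{-7} = 2 \left(- \frac{1}{7}\right) = - \frac{2}{7} \approx -0.28571$)
$\left(-74\right) \left(-18\right) + L = \left(-74\right) \left(-18\right) - \frac{2}{7} = 1332 - \frac{2}{7} = \frac{9322}{7}$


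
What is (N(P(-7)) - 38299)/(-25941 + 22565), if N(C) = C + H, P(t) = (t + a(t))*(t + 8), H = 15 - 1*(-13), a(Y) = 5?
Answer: 38273/3376 ≈ 11.337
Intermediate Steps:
H = 28 (H = 15 + 13 = 28)
P(t) = (5 + t)*(8 + t) (P(t) = (t + 5)*(t + 8) = (5 + t)*(8 + t))
N(C) = 28 + C (N(C) = C + 28 = 28 + C)
(N(P(-7)) - 38299)/(-25941 + 22565) = ((28 + (40 + (-7)² + 13*(-7))) - 38299)/(-25941 + 22565) = ((28 + (40 + 49 - 91)) - 38299)/(-3376) = ((28 - 2) - 38299)*(-1/3376) = (26 - 38299)*(-1/3376) = -38273*(-1/3376) = 38273/3376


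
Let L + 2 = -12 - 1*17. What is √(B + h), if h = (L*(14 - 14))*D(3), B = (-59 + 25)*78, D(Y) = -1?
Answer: 2*I*√663 ≈ 51.498*I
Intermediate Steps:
B = -2652 (B = -34*78 = -2652)
L = -31 (L = -2 + (-12 - 1*17) = -2 + (-12 - 17) = -2 - 29 = -31)
h = 0 (h = -31*(14 - 14)*(-1) = -31*0*(-1) = 0*(-1) = 0)
√(B + h) = √(-2652 + 0) = √(-2652) = 2*I*√663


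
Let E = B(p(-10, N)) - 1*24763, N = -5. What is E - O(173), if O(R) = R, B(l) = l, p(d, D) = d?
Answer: -24946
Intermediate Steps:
E = -24773 (E = -10 - 1*24763 = -10 - 24763 = -24773)
E - O(173) = -24773 - 1*173 = -24773 - 173 = -24946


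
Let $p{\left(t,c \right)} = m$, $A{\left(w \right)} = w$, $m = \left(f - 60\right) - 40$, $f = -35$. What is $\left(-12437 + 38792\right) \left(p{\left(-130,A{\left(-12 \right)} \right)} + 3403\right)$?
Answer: $86128140$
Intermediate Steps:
$m = -135$ ($m = \left(-35 - 60\right) - 40 = -95 - 40 = -135$)
$p{\left(t,c \right)} = -135$
$\left(-12437 + 38792\right) \left(p{\left(-130,A{\left(-12 \right)} \right)} + 3403\right) = \left(-12437 + 38792\right) \left(-135 + 3403\right) = 26355 \cdot 3268 = 86128140$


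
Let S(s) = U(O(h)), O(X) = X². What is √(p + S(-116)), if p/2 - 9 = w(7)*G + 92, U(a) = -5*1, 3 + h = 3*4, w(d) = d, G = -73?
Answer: 5*I*√33 ≈ 28.723*I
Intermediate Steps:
h = 9 (h = -3 + 3*4 = -3 + 12 = 9)
U(a) = -5
S(s) = -5
p = -820 (p = 18 + 2*(7*(-73) + 92) = 18 + 2*(-511 + 92) = 18 + 2*(-419) = 18 - 838 = -820)
√(p + S(-116)) = √(-820 - 5) = √(-825) = 5*I*√33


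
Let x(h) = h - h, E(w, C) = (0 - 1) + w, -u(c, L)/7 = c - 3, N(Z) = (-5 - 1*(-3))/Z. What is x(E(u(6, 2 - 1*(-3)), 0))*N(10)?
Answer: 0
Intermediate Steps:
N(Z) = -2/Z (N(Z) = (-5 + 3)/Z = -2/Z)
u(c, L) = 21 - 7*c (u(c, L) = -7*(c - 3) = -7*(-3 + c) = 21 - 7*c)
E(w, C) = -1 + w
x(h) = 0
x(E(u(6, 2 - 1*(-3)), 0))*N(10) = 0*(-2/10) = 0*(-2*1/10) = 0*(-1/5) = 0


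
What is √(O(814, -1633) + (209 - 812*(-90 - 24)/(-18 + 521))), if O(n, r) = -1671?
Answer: I*√323337454/503 ≈ 35.749*I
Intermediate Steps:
√(O(814, -1633) + (209 - 812*(-90 - 24)/(-18 + 521))) = √(-1671 + (209 - 812*(-90 - 24)/(-18 + 521))) = √(-1671 + (209 - (-92568)/503)) = √(-1671 + (209 - 812*(-114/503))) = √(-1671 + (209 + 92568/503)) = √(-1671 + 197695/503) = √(-642818/503) = I*√323337454/503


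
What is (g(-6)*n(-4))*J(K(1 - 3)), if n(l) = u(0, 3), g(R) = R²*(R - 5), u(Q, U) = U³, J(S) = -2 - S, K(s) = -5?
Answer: -32076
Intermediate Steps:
g(R) = R²*(-5 + R)
n(l) = 27 (n(l) = 3³ = 27)
(g(-6)*n(-4))*J(K(1 - 3)) = (((-6)²*(-5 - 6))*27)*(-2 - 1*(-5)) = ((36*(-11))*27)*(-2 + 5) = -396*27*3 = -10692*3 = -32076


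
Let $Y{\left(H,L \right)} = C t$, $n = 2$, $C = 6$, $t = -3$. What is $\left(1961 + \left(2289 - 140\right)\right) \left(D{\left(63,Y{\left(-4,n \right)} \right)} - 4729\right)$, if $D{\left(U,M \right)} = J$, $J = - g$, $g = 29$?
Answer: $-19555380$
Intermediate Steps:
$Y{\left(H,L \right)} = -18$ ($Y{\left(H,L \right)} = 6 \left(-3\right) = -18$)
$J = -29$ ($J = \left(-1\right) 29 = -29$)
$D{\left(U,M \right)} = -29$
$\left(1961 + \left(2289 - 140\right)\right) \left(D{\left(63,Y{\left(-4,n \right)} \right)} - 4729\right) = \left(1961 + \left(2289 - 140\right)\right) \left(-29 - 4729\right) = \left(1961 + 2149\right) \left(-4758\right) = 4110 \left(-4758\right) = -19555380$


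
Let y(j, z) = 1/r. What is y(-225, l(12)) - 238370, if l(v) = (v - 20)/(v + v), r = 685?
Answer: -163283449/685 ≈ -2.3837e+5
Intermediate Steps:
l(v) = (-20 + v)/(2*v) (l(v) = (-20 + v)/((2*v)) = (-20 + v)*(1/(2*v)) = (-20 + v)/(2*v))
y(j, z) = 1/685
y(-225, l(12)) - 238370 = 1/685 - 238370 = -163283449/685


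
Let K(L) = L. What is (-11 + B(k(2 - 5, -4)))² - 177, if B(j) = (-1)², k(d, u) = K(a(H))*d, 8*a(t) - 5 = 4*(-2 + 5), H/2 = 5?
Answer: -77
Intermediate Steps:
H = 10 (H = 2*5 = 10)
a(t) = 17/8 (a(t) = 5/8 + (4*(-2 + 5))/8 = 5/8 + (4*3)/8 = 5/8 + (⅛)*12 = 5/8 + 3/2 = 17/8)
k(d, u) = 17*d/8
B(j) = 1
(-11 + B(k(2 - 5, -4)))² - 177 = (-11 + 1)² - 177 = (-10)² - 177 = 100 - 177 = -77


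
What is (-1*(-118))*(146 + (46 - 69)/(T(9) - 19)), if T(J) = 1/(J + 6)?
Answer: 2466731/142 ≈ 17371.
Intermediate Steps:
T(J) = 1/(6 + J)
(-1*(-118))*(146 + (46 - 69)/(T(9) - 19)) = (-1*(-118))*(146 + (46 - 69)/(1/(6 + 9) - 19)) = 118*(146 - 23/(1/15 - 19)) = 118*(146 - 23/(-284/15)) = 118*(146 - 23*(-15/284)) = 118*(146 + 345/284) = 118*(41809/284) = 2466731/142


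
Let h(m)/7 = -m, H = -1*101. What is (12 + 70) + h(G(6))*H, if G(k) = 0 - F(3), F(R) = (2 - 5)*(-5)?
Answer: -10523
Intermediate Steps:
F(R) = 15 (F(R) = -3*(-5) = 15)
H = -101
G(k) = -15 (G(k) = 0 - 1*15 = 0 - 15 = -15)
h(m) = -7*m (h(m) = 7*(-m) = -7*m)
(12 + 70) + h(G(6))*H = (12 + 70) - 7*(-15)*(-101) = 82 + 105*(-101) = 82 - 10605 = -10523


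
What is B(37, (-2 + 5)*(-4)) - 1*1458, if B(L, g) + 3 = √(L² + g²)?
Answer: -1461 + √1513 ≈ -1422.1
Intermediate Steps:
B(L, g) = -3 + √(L² + g²)
B(37, (-2 + 5)*(-4)) - 1*1458 = (-3 + √(37² + ((-2 + 5)*(-4))²)) - 1*1458 = (-3 + √(1369 + (3*(-4))²)) - 1458 = (-3 + √(1369 + (-12)²)) - 1458 = (-3 + √(1369 + 144)) - 1458 = (-3 + √1513) - 1458 = -1461 + √1513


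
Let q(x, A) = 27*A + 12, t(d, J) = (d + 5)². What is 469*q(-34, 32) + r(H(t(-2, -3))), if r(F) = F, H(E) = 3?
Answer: 410847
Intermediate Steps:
t(d, J) = (5 + d)²
q(x, A) = 12 + 27*A
469*q(-34, 32) + r(H(t(-2, -3))) = 469*(12 + 27*32) + 3 = 469*(12 + 864) + 3 = 469*876 + 3 = 410844 + 3 = 410847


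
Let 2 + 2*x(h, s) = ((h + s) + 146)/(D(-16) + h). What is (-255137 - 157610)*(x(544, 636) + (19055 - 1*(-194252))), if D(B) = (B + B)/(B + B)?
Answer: -47982842963451/545 ≈ -8.8042e+10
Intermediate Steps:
D(B) = 1 (D(B) = (2*B)/((2*B)) = (2*B)*(1/(2*B)) = 1)
x(h, s) = -1 + (146 + h + s)/(2*(1 + h)) (x(h, s) = -1 + (((h + s) + 146)/(1 + h))/2 = -1 + ((146 + h + s)/(1 + h))/2 = -1 + (146 + h + s)/(2*(1 + h)))
(-255137 - 157610)*(x(544, 636) + (19055 - 1*(-194252))) = (-255137 - 157610)*((144 + 636 - 1*544)/(2*(1 + 544)) + (19055 - 1*(-194252))) = -412747*((½)*(144 + 636 - 544)/545 + (19055 + 194252)) = -412747*((½)*(1/545)*236 + 213307) = -412747*(118/545 + 213307) = -412747*116252433/545 = -47982842963451/545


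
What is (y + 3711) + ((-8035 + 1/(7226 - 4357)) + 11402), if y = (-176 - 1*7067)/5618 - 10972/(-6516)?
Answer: 185852393627489/26256290418 ≈ 7078.4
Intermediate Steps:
y = 3611327/9151722 (y = (-176 - 7067)*(1/5618) - 10972*(-1/6516) = -7243*1/5618 + 2743/1629 = -7243/5618 + 2743/1629 = 3611327/9151722 ≈ 0.39461)
(y + 3711) + ((-8035 + 1/(7226 - 4357)) + 11402) = (3611327/9151722 + 3711) + ((-8035 + 1/(7226 - 4357)) + 11402) = 33965651669/9151722 + ((-8035 + 1/2869) + 11402) = 33965651669/9151722 + (-23052414/2869 + 11402) = 33965651669/9151722 + 9659924/2869 = 185852393627489/26256290418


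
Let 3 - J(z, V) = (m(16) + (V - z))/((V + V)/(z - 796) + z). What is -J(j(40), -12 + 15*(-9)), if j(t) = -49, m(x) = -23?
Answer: -21088/41111 ≈ -0.51295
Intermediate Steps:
J(z, V) = 3 - (-23 + V - z)/(z + 2*V/(-796 + z)) (J(z, V) = 3 - (-23 + (V - z))/((V + V)/(z - 796) + z) = 3 - (-23 + V - z)/((2*V)/(-796 + z) + z) = 3 - (-23 + V - z)/(2*V/(-796 + z) + z) = 3 - (-23 + V - z)/(z + 2*V/(-796 + z)))
-J(j(40), -12 + 15*(-9)) = -(-18308 - 3161*(-49) + 4*(-49)² + 802*(-12 + 15*(-9)) - 1*(-12 + 15*(-9))*(-49))/((-49)² - 796*(-49) + 2*(-12 + 15*(-9))) = -(-18308 + 154889 + 4*2401 + 802*(-12 - 135) - 1*(-12 - 135)*(-49))/(2401 + 39004 + 2*(-12 - 135)) = -(-18308 + 154889 + 9604 + 802*(-147) - 1*(-147)*(-49))/(2401 + 39004 + 2*(-147)) = -(-18308 + 154889 + 9604 - 117894 - 7203)/(2401 + 39004 - 294) = -21088/41111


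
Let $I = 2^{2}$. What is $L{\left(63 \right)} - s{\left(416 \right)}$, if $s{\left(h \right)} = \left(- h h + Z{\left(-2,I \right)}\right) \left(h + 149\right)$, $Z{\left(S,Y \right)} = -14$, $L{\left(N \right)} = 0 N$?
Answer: $97784550$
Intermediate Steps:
$I = 4$
$L{\left(N \right)} = 0$
$s{\left(h \right)} = \left(-14 - h^{2}\right) \left(149 + h\right)$ ($s{\left(h \right)} = \left(- h h - 14\right) \left(h + 149\right) = \left(- h^{2} - 14\right) \left(149 + h\right) = \left(-14 - h^{2}\right) \left(149 + h\right)$)
$L{\left(63 \right)} - s{\left(416 \right)} = 0 - \left(-2086 - 416^{3} - 149 \cdot 416^{2} - 5824\right) = 0 - \left(-2086 - 71991296 - 25785344 - 5824\right) = 0 - -97784550 = 0 + 97784550 = 97784550$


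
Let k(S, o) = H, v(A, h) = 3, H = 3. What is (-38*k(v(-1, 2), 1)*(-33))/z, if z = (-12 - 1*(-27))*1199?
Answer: 114/545 ≈ 0.20917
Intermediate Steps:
z = 17985 (z = (-12 + 27)*1199 = 15*1199 = 17985)
k(S, o) = 3
(-38*k(v(-1, 2), 1)*(-33))/z = (-38*3*(-33))/17985 = -114*(-33)*(1/17985) = 3762*(1/17985) = 114/545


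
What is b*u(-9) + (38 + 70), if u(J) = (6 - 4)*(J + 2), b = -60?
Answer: 948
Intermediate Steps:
u(J) = 4 + 2*J (u(J) = 2*(2 + J) = 4 + 2*J)
b*u(-9) + (38 + 70) = -60*(4 + 2*(-9)) + (38 + 70) = -60*(4 - 18) + 108 = -60*(-14) + 108 = 840 + 108 = 948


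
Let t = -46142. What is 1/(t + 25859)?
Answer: -1/20283 ≈ -4.9302e-5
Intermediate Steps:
1/(t + 25859) = 1/(-46142 + 25859) = 1/(-20283) = -1/20283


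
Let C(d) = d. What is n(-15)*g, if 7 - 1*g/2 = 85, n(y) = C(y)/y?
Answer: -156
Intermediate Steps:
n(y) = 1 (n(y) = y/y = 1)
g = -156 (g = 14 - 2*85 = 14 - 170 = -156)
n(-15)*g = 1*(-156) = -156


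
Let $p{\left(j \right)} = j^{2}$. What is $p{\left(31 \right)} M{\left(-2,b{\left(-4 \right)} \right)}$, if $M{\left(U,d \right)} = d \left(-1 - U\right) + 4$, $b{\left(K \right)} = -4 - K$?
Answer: $3844$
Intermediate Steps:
$M{\left(U,d \right)} = 4 + d \left(-1 - U\right)$
$p{\left(31 \right)} M{\left(-2,b{\left(-4 \right)} \right)} = 31^{2} \left(4 - \left(-4 - -4\right) - - 2 \left(-4 - -4\right)\right) = 961 \left(4 - \left(-4 + 4\right) - - 2 \left(-4 + 4\right)\right) = 961 \left(4 - 0 - \left(-2\right) 0\right) = 961 \left(4 + 0 + 0\right) = 961 \cdot 4 = 3844$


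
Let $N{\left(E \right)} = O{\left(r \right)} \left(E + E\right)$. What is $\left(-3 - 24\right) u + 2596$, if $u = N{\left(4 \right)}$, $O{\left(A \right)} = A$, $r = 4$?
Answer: $1732$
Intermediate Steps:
$N{\left(E \right)} = 8 E$ ($N{\left(E \right)} = 4 \left(E + E\right) = 4 \cdot 2 E = 8 E$)
$u = 32$ ($u = 8 \cdot 4 = 32$)
$\left(-3 - 24\right) u + 2596 = \left(-3 - 24\right) 32 + 2596 = \left(-27\right) 32 + 2596 = -864 + 2596 = 1732$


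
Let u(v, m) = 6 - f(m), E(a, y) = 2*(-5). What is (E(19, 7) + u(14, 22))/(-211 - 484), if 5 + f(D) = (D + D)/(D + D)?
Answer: 0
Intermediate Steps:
E(a, y) = -10
f(D) = -4 (f(D) = -5 + (D + D)/(D + D) = -5 + (2*D)/((2*D)) = -5 + (2*D)*(1/(2*D)) = -5 + 1 = -4)
u(v, m) = 10 (u(v, m) = 6 - 1*(-4) = 6 + 4 = 10)
(E(19, 7) + u(14, 22))/(-211 - 484) = (-10 + 10)/(-211 - 484) = 0/(-695) = 0*(-1/695) = 0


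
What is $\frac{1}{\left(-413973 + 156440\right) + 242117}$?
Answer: $- \frac{1}{15416} \approx -6.4868 \cdot 10^{-5}$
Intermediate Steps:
$\frac{1}{\left(-413973 + 156440\right) + 242117} = \frac{1}{-257533 + 242117} = \frac{1}{-15416} = - \frac{1}{15416}$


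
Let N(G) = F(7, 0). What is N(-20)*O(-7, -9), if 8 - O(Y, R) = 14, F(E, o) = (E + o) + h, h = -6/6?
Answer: -36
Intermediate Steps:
h = -1 (h = -6*⅙ = -1)
F(E, o) = -1 + E + o (F(E, o) = (E + o) - 1 = -1 + E + o)
N(G) = 6 (N(G) = -1 + 7 + 0 = 6)
O(Y, R) = -6 (O(Y, R) = 8 - 1*14 = 8 - 14 = -6)
N(-20)*O(-7, -9) = 6*(-6) = -36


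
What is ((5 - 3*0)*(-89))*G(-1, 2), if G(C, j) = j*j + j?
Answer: -2670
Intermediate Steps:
G(C, j) = j + j² (G(C, j) = j² + j = j + j²)
((5 - 3*0)*(-89))*G(-1, 2) = ((5 - 3*0)*(-89))*(2*(1 + 2)) = ((5 + 0)*(-89))*(2*3) = (5*(-89))*6 = -445*6 = -2670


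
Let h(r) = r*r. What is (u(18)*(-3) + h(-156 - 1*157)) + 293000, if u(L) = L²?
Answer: 389997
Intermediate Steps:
h(r) = r²
(u(18)*(-3) + h(-156 - 1*157)) + 293000 = (18²*(-3) + (-156 - 1*157)²) + 293000 = (324*(-3) + (-156 - 157)²) + 293000 = (-972 + (-313)²) + 293000 = (-972 + 97969) + 293000 = 96997 + 293000 = 389997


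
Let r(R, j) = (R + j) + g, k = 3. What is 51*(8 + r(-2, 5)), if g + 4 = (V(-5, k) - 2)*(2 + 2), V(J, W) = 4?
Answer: 765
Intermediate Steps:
g = 4 (g = -4 + (4 - 2)*(2 + 2) = -4 + 2*4 = -4 + 8 = 4)
r(R, j) = 4 + R + j (r(R, j) = (R + j) + 4 = 4 + R + j)
51*(8 + r(-2, 5)) = 51*(8 + (4 - 2 + 5)) = 51*(8 + 7) = 51*15 = 765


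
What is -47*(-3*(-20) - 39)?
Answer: -987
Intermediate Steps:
-47*(-3*(-20) - 39) = -47*(60 - 39) = -47*21 = -987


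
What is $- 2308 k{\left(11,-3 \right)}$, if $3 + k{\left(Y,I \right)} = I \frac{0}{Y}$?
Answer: $6924$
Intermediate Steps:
$k{\left(Y,I \right)} = -3$ ($k{\left(Y,I \right)} = -3 + I \frac{0}{Y} = -3 + I 0 = -3 + 0 = -3$)
$- 2308 k{\left(11,-3 \right)} = \left(-2308\right) \left(-3\right) = 6924$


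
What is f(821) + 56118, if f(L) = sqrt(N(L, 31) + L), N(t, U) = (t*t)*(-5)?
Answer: 56118 + 6*I*sqrt(93594) ≈ 56118.0 + 1835.6*I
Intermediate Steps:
N(t, U) = -5*t**2 (N(t, U) = t**2*(-5) = -5*t**2)
f(L) = sqrt(L - 5*L**2) (f(L) = sqrt(-5*L**2 + L) = sqrt(L - 5*L**2))
f(821) + 56118 = sqrt(821*(1 - 5*821)) + 56118 = sqrt(821*(1 - 4105)) + 56118 = sqrt(821*(-4104)) + 56118 = sqrt(-3369384) + 56118 = 6*I*sqrt(93594) + 56118 = 56118 + 6*I*sqrt(93594)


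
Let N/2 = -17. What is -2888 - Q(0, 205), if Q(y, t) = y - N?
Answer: -2922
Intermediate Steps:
N = -34 (N = 2*(-17) = -34)
Q(y, t) = 34 + y (Q(y, t) = y - 1*(-34) = y + 34 = 34 + y)
-2888 - Q(0, 205) = -2888 - (34 + 0) = -2888 - 1*34 = -2888 - 34 = -2922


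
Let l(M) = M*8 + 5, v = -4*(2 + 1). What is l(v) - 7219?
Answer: -7310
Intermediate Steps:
v = -12 (v = -4*3 = -12)
l(M) = 5 + 8*M (l(M) = 8*M + 5 = 5 + 8*M)
l(v) - 7219 = (5 + 8*(-12)) - 7219 = (5 - 96) - 7219 = -91 - 7219 = -7310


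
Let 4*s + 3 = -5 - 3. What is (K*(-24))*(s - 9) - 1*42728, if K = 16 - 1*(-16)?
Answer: -33704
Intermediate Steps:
K = 32 (K = 16 + 16 = 32)
s = -11/4 (s = -¾ + (-5 - 3)/4 = -¾ + (¼)*(-8) = -¾ - 2 = -11/4 ≈ -2.7500)
(K*(-24))*(s - 9) - 1*42728 = (32*(-24))*(-11/4 - 9) - 1*42728 = -768*(-47/4) - 42728 = 9024 - 42728 = -33704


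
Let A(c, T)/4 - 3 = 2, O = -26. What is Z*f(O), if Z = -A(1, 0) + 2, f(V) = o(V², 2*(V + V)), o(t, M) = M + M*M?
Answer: -192816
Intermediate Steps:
o(t, M) = M + M²
f(V) = 4*V*(1 + 4*V) (f(V) = (2*(V + V))*(1 + 2*(V + V)) = (2*(2*V))*(1 + 2*(2*V)) = (4*V)*(1 + 4*V) = 4*V*(1 + 4*V))
A(c, T) = 20 (A(c, T) = 12 + 4*2 = 12 + 8 = 20)
Z = -18 (Z = -1*20 + 2 = -20 + 2 = -18)
Z*f(O) = -72*(-26)*(1 + 4*(-26)) = -72*(-26)*(1 - 104) = -72*(-26)*(-103) = -18*10712 = -192816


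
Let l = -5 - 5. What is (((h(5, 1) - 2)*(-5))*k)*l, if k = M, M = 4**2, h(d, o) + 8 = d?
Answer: -4000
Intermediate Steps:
h(d, o) = -8 + d
M = 16
k = 16
l = -10
(((h(5, 1) - 2)*(-5))*k)*l = ((((-8 + 5) - 2)*(-5))*16)*(-10) = (((-3 - 2)*(-5))*16)*(-10) = (-5*(-5)*16)*(-10) = (25*16)*(-10) = 400*(-10) = -4000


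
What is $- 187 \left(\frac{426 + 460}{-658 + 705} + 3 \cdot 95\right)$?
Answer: $- \frac{2670547}{47} \approx -56820.0$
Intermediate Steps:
$- 187 \left(\frac{426 + 460}{-658 + 705} + 3 \cdot 95\right) = - 187 \left(\frac{886}{47} + 285\right) = \left(-187\right) \frac{14281}{47} = - \frac{2670547}{47}$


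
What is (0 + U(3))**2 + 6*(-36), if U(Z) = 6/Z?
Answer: -212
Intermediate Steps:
(0 + U(3))**2 + 6*(-36) = (0 + 6/3)**2 + 6*(-36) = (0 + 6*(1/3))**2 - 216 = (0 + 2)**2 - 216 = 2**2 - 216 = 4 - 216 = -212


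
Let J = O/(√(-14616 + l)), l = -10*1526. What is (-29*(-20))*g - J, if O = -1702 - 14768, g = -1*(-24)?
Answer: 13920 - 8235*I*√7469/7469 ≈ 13920.0 - 95.287*I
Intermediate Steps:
l = -15260
g = 24
O = -16470
J = 8235*I*√7469/7469 (J = -16470/√(-14616 - 15260) = -16470*(-I*√7469/14938) = -(-8235)*I*√7469/7469 = 8235*I*√7469/7469 ≈ 95.287*I)
(-29*(-20))*g - J = -29*(-20)*24 - 8235*I*√7469/7469 = 580*24 - 8235*I*√7469/7469 = 13920 - 8235*I*√7469/7469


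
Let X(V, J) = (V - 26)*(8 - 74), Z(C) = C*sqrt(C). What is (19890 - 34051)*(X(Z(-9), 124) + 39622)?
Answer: -585387418 - 25234902*I ≈ -5.8539e+8 - 2.5235e+7*I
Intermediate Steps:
Z(C) = C**(3/2)
X(V, J) = 1716 - 66*V (X(V, J) = (-26 + V)*(-66) = 1716 - 66*V)
(19890 - 34051)*(X(Z(-9), 124) + 39622) = (19890 - 34051)*((1716 - (-1782)*I) + 39622) = -14161*((1716 - (-1782)*I) + 39622) = -14161*((1716 + 1782*I) + 39622) = -14161*(41338 + 1782*I) = -585387418 - 25234902*I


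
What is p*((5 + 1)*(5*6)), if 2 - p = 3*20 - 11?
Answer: -8460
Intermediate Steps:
p = -47 (p = 2 - (3*20 - 11) = 2 - (60 - 11) = 2 - 1*49 = 2 - 49 = -47)
p*((5 + 1)*(5*6)) = -47*(5 + 1)*5*6 = -282*30 = -47*180 = -8460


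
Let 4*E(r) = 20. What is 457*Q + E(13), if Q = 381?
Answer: 174122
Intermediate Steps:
E(r) = 5 (E(r) = (¼)*20 = 5)
457*Q + E(13) = 457*381 + 5 = 174117 + 5 = 174122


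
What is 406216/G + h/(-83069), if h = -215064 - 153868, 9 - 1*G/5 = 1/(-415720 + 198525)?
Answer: 366631228998362/40594906541 ≈ 9031.5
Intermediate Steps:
G = 1954756/43439 (G = 45 - 5/(-415720 + 198525) = 45 - 5/(-217195) = 45 - 5*(-1/217195) = 45 + 1/43439 = 1954756/43439 ≈ 45.000)
h = -368932
406216/G + h/(-83069) = 406216/(1954756/43439) - 368932/(-83069) = 406216*(43439/1954756) - 368932*(-1/83069) = 4411404206/488689 + 368932/83069 = 366631228998362/40594906541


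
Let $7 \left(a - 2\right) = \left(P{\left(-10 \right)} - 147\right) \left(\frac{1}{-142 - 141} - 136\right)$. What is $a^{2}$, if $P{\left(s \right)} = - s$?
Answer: $\frac{27846254072025}{3924361} \approx 7.0957 \cdot 10^{6}$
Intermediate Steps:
$a = \frac{5276955}{1981}$ ($a = 2 + \frac{\left(\left(-1\right) \left(-10\right) - 147\right) \left(\frac{1}{-142 - 141} - 136\right)}{7} = 2 + \frac{\left(10 - 147\right) \left(\frac{1}{-283} - 136\right)}{7} = 2 + \frac{\left(-137\right) \left(- \frac{1}{283} - 136\right)}{7} = 2 + \frac{\left(-137\right) \left(- \frac{38489}{283}\right)}{7} = 2 + \frac{1}{7} \cdot \frac{5272993}{283} = 2 + \frac{5272993}{1981} = \frac{5276955}{1981} \approx 2663.8$)
$a^{2} = \left(\frac{5276955}{1981}\right)^{2} = \frac{27846254072025}{3924361}$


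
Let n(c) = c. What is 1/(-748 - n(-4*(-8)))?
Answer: -1/780 ≈ -0.0012821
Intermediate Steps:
1/(-748 - n(-4*(-8))) = 1/(-748 - (-4)*(-8)) = 1/(-748 - 1*32) = 1/(-748 - 32) = 1/(-780) = -1/780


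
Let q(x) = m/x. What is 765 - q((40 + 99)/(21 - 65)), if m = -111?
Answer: 101451/139 ≈ 729.86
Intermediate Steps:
q(x) = -111/x
765 - q((40 + 99)/(21 - 65)) = 765 - (-111)/((40 + 99)/(21 - 65)) = 765 - (-111)/(139/(-44)) = 765 - (-111)/(139*(-1/44)) = 765 - (-111)/(-139/44) = 765 - (-111)*(-44)/139 = 765 - 1*4884/139 = 765 - 4884/139 = 101451/139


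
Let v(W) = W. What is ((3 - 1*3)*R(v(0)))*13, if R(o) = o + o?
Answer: 0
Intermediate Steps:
R(o) = 2*o
((3 - 1*3)*R(v(0)))*13 = ((3 - 1*3)*(2*0))*13 = ((3 - 3)*0)*13 = (0*0)*13 = 0*13 = 0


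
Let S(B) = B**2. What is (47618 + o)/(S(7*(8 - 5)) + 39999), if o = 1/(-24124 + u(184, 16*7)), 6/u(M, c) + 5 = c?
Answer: 122914533809/104386235280 ≈ 1.1775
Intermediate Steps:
u(M, c) = 6/(-5 + c)
o = -107/2581262 (o = 1/(-24124 + 6/(-5 + 16*7)) = 1/(-24124 + 6/(-5 + 112)) = 1/(-24124 + 6/107) = 1/(-2581262/107) = -107/2581262 ≈ -4.1453e-5)
(47618 + o)/(S(7*(8 - 5)) + 39999) = (47618 - 107/2581262)/((7*(8 - 5))**2 + 39999) = 122914533809/(2581262*((7*3)**2 + 39999)) = 122914533809/(2581262*(21**2 + 39999)) = 122914533809/(2581262*(441 + 39999)) = (122914533809/2581262)/40440 = (122914533809/2581262)*(1/40440) = 122914533809/104386235280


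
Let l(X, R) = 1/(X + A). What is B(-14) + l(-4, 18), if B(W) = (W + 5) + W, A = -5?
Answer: -208/9 ≈ -23.111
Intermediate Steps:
l(X, R) = 1/(-5 + X) (l(X, R) = 1/(X - 5) = 1/(-5 + X))
B(W) = 5 + 2*W (B(W) = (5 + W) + W = 5 + 2*W)
B(-14) + l(-4, 18) = (5 + 2*(-14)) + 1/(-5 - 4) = (5 - 28) + 1/(-9) = -23 - ⅑ = -208/9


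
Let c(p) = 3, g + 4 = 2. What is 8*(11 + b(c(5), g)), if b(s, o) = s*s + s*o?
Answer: 112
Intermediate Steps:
g = -2 (g = -4 + 2 = -2)
b(s, o) = s**2 + o*s
8*(11 + b(c(5), g)) = 8*(11 + 3*(-2 + 3)) = 8*(11 + 3*1) = 8*(11 + 3) = 8*14 = 112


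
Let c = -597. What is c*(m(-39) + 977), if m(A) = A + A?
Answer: -536703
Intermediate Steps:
m(A) = 2*A
c*(m(-39) + 977) = -597*(2*(-39) + 977) = -597*(-78 + 977) = -597*899 = -536703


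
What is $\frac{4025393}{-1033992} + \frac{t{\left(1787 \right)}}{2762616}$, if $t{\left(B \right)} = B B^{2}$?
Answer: $\frac{61347988012403}{29755446282} \approx 2061.7$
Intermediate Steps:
$t{\left(B \right)} = B^{3}$
$\frac{4025393}{-1033992} + \frac{t{\left(1787 \right)}}{2762616} = \frac{4025393}{-1033992} + \frac{1787^{3}}{2762616} = 4025393 \left(- \frac{1}{1033992}\right) + 5706550403 \cdot \frac{1}{2762616} = - \frac{4025393}{1033992} + \frac{5706550403}{2762616} = \frac{61347988012403}{29755446282}$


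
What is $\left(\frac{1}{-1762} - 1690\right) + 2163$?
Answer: $\frac{833425}{1762} \approx 473.0$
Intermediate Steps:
$\left(\frac{1}{-1762} - 1690\right) + 2163 = \left(- \frac{1}{1762} - 1690\right) + 2163 = - \frac{2977781}{1762} + 2163 = \frac{833425}{1762}$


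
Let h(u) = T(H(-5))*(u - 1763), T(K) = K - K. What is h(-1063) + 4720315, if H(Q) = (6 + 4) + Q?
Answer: 4720315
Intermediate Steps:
H(Q) = 10 + Q
T(K) = 0
h(u) = 0 (h(u) = 0*(u - 1763) = 0*(-1763 + u) = 0)
h(-1063) + 4720315 = 0 + 4720315 = 4720315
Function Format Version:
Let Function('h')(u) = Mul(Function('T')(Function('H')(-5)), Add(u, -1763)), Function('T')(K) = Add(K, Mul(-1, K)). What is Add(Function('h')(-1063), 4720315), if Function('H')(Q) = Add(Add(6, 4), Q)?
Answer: 4720315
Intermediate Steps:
Function('H')(Q) = Add(10, Q)
Function('T')(K) = 0
Function('h')(u) = 0 (Function('h')(u) = Mul(0, Add(u, -1763)) = Mul(0, Add(-1763, u)) = 0)
Add(Function('h')(-1063), 4720315) = Add(0, 4720315) = 4720315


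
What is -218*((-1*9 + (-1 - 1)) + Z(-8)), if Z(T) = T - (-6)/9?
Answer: 11990/3 ≈ 3996.7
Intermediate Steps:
Z(T) = ⅔ + T (Z(T) = T - (-6)/9 = T - 1*(-⅔) = T + ⅔ = ⅔ + T)
-218*((-1*9 + (-1 - 1)) + Z(-8)) = -218*((-1*9 + (-1 - 1)) + (⅔ - 8)) = -218*((-9 - 2) - 22/3) = -218*(-11 - 22/3) = -218*(-55/3) = 11990/3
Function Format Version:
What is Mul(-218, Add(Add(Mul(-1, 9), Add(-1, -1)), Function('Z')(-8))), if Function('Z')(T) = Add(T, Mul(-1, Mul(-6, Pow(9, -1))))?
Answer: Rational(11990, 3) ≈ 3996.7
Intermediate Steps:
Function('Z')(T) = Add(Rational(2, 3), T) (Function('Z')(T) = Add(T, Mul(-1, Mul(-6, Rational(1, 9)))) = Add(T, Mul(-1, Rational(-2, 3))) = Add(T, Rational(2, 3)) = Add(Rational(2, 3), T))
Mul(-218, Add(Add(Mul(-1, 9), Add(-1, -1)), Function('Z')(-8))) = Mul(-218, Add(Add(Mul(-1, 9), Add(-1, -1)), Add(Rational(2, 3), -8))) = Mul(-218, Add(Add(-9, -2), Rational(-22, 3))) = Mul(-218, Add(-11, Rational(-22, 3))) = Mul(-218, Rational(-55, 3)) = Rational(11990, 3)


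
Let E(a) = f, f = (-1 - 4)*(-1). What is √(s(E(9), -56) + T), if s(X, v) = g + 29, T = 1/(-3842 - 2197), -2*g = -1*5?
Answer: √510570610/4026 ≈ 5.6125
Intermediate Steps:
f = 5 (f = -5*(-1) = 5)
g = 5/2 (g = -(-1)*5/2 = -½*(-5) = 5/2 ≈ 2.5000)
E(a) = 5
T = -1/6039 (T = 1/(-6039) = -1/6039 ≈ -0.00016559)
s(X, v) = 63/2 (s(X, v) = 5/2 + 29 = 63/2)
√(s(E(9), -56) + T) = √(63/2 - 1/6039) = √(380455/12078) = √510570610/4026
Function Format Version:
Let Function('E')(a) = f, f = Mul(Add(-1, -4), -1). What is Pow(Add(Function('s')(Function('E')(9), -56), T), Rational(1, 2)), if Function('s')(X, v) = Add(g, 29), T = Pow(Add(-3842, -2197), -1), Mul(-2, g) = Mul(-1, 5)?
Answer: Mul(Rational(1, 4026), Pow(510570610, Rational(1, 2))) ≈ 5.6125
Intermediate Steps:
f = 5 (f = Mul(-5, -1) = 5)
g = Rational(5, 2) (g = Mul(Rational(-1, 2), Mul(-1, 5)) = Mul(Rational(-1, 2), -5) = Rational(5, 2) ≈ 2.5000)
Function('E')(a) = 5
T = Rational(-1, 6039) (T = Pow(-6039, -1) = Rational(-1, 6039) ≈ -0.00016559)
Function('s')(X, v) = Rational(63, 2) (Function('s')(X, v) = Add(Rational(5, 2), 29) = Rational(63, 2))
Pow(Add(Function('s')(Function('E')(9), -56), T), Rational(1, 2)) = Pow(Add(Rational(63, 2), Rational(-1, 6039)), Rational(1, 2)) = Pow(Rational(380455, 12078), Rational(1, 2)) = Mul(Rational(1, 4026), Pow(510570610, Rational(1, 2)))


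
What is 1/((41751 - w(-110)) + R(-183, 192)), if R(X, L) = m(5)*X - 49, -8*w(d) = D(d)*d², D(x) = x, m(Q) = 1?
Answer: -1/124856 ≈ -8.0092e-6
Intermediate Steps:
w(d) = -d³/8 (w(d) = -d*d²/8 = -d³/8)
R(X, L) = -49 + X (R(X, L) = 1*X - 49 = X - 49 = -49 + X)
1/((41751 - w(-110)) + R(-183, 192)) = 1/((41751 - (-1)*(-110)³/8) + (-49 - 183)) = 1/((41751 - (-1)*(-1331000)/8) - 232) = 1/((41751 - 1*166375) - 232) = 1/((41751 - 166375) - 232) = 1/(-124624 - 232) = 1/(-124856) = -1/124856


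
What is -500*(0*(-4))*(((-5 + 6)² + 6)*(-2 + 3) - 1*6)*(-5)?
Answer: 0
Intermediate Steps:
-500*(0*(-4))*(((-5 + 6)² + 6)*(-2 + 3) - 1*6)*(-5) = -500*0*((1² + 6)*1 - 6)*(-5) = -500*0*((1 + 6)*1 - 6)*(-5) = -500*0*(7*1 - 6)*(-5) = -500*0*(7 - 6)*(-5) = -500*0*1*(-5) = -0*(-5) = -500*0 = 0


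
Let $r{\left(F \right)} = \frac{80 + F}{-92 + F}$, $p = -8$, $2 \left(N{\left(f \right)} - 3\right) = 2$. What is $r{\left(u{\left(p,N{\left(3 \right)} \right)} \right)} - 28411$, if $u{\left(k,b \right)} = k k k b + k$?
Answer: $- \frac{15256213}{537} \approx -28410.0$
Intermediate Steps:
$N{\left(f \right)} = 4$ ($N{\left(f \right)} = 3 + \frac{1}{2} \cdot 2 = 3 + 1 = 4$)
$u{\left(k,b \right)} = k + b k^{3}$ ($u{\left(k,b \right)} = k^{2} k b + k = k^{3} b + k = b k^{3} + k = k + b k^{3}$)
$r{\left(F \right)} = \frac{80 + F}{-92 + F}$
$r{\left(u{\left(p,N{\left(3 \right)} \right)} \right)} - 28411 = \frac{80 + \left(-8 + 4 \left(-8\right)^{3}\right)}{-92 + \left(-8 + 4 \left(-8\right)^{3}\right)} - 28411 = \frac{80 + \left(-8 + 4 \left(-512\right)\right)}{-92 + \left(-8 + 4 \left(-512\right)\right)} - 28411 = \frac{80 - 2056}{-92 - 2056} - 28411 = \frac{1}{-2148} \left(-1976\right) - 28411 = \left(- \frac{1}{2148}\right) \left(-1976\right) - 28411 = \frac{494}{537} - 28411 = - \frac{15256213}{537}$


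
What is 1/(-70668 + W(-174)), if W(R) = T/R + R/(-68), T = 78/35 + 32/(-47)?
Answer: -4865910/343851720157 ≈ -1.4151e-5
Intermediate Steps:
T = 2546/1645 (T = 78*(1/35) + 32*(-1/47) = 78/35 - 32/47 = 2546/1645 ≈ 1.5477)
W(R) = -R/68 + 2546/(1645*R) (W(R) = 2546/(1645*R) + R/(-68) = 2546/(1645*R) + R*(-1/68) = 2546/(1645*R) - R/68 = -R/68 + 2546/(1645*R))
1/(-70668 + W(-174)) = 1/(-70668 + (-1/68*(-174) + (2546/1645)/(-174))) = 1/(-70668 + (87/34 + (2546/1645)*(-1/174))) = 1/(-70668 + (87/34 - 1273/143115)) = 1/(-70668 + 12407723/4865910) = 1/(-343851720157/4865910) = -4865910/343851720157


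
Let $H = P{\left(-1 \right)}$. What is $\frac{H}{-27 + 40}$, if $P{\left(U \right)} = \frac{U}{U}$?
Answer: $\frac{1}{13} \approx 0.076923$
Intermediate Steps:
$P{\left(U \right)} = 1$
$H = 1$
$\frac{H}{-27 + 40} = \frac{1}{-27 + 40} \cdot 1 = \frac{1}{13} \cdot 1 = \frac{1}{13}$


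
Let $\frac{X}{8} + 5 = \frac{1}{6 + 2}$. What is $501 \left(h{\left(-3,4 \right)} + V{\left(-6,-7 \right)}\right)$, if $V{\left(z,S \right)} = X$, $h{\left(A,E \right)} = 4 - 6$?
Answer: $-20541$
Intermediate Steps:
$h{\left(A,E \right)} = -2$ ($h{\left(A,E \right)} = 4 - 6 = -2$)
$X = -39$ ($X = -40 + \frac{8}{6 + 2} = -40 + \frac{8}{8} = -40 + 8 \cdot \frac{1}{8} = -40 + 1 = -39$)
$V{\left(z,S \right)} = -39$
$501 \left(h{\left(-3,4 \right)} + V{\left(-6,-7 \right)}\right) = 501 \left(-2 - 39\right) = 501 \left(-41\right) = -20541$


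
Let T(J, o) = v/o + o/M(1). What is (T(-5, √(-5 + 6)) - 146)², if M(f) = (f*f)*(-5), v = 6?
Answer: 491401/25 ≈ 19656.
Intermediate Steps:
M(f) = -5*f² (M(f) = f²*(-5) = -5*f²)
T(J, o) = 6/o - o/5 (T(J, o) = 6/o + o/((-5*1²)) = 6/o + o/((-5*1)) = 6/o + o/(-5) = 6/o + o*(-⅕) = 6/o - o/5)
(T(-5, √(-5 + 6)) - 146)² = ((6/(√(-5 + 6)) - √(-5 + 6)/5) - 146)² = ((6/(√1) - √1/5) - 146)² = ((6/1 - ⅕*1) - 146)² = ((6*1 - ⅕) - 146)² = ((6 - ⅕) - 146)² = (29/5 - 146)² = (-701/5)² = 491401/25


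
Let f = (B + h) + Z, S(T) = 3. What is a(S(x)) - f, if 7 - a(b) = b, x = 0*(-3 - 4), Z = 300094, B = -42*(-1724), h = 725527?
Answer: -1098025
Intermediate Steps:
B = 72408
x = 0 (x = 0*(-7) = 0)
a(b) = 7 - b
f = 1098029 (f = (72408 + 725527) + 300094 = 797935 + 300094 = 1098029)
a(S(x)) - f = (7 - 1*3) - 1*1098029 = (7 - 3) - 1098029 = 4 - 1098029 = -1098025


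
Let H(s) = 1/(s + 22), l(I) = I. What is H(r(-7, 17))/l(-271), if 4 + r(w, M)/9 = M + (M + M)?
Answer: -1/120595 ≈ -8.2922e-6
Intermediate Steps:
r(w, M) = -36 + 27*M (r(w, M) = -36 + 9*(M + (M + M)) = -36 + 9*(M + 2*M) = -36 + 9*(3*M) = -36 + 27*M)
H(s) = 1/(22 + s)
H(r(-7, 17))/l(-271) = 1/((22 + (-36 + 27*17))*(-271)) = -1/271/(22 + (-36 + 459)) = -1/271/(22 + 423) = -1/271/445 = (1/445)*(-1/271) = -1/120595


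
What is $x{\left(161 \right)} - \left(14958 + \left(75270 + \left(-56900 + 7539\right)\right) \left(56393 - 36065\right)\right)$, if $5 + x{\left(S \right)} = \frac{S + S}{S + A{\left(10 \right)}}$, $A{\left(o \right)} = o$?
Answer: $- \frac{90064522343}{171} \approx -5.2669 \cdot 10^{8}$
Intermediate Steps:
$x{\left(S \right)} = -5 + \frac{2 S}{10 + S}$ ($x{\left(S \right)} = -5 + \frac{S + S}{S + 10} = -5 + \frac{2 S}{10 + S}$)
$x{\left(161 \right)} - \left(14958 + \left(75270 + \left(-56900 + 7539\right)\right) \left(56393 - 36065\right)\right) = \frac{-50 - 483}{10 + 161} - \left(14958 + \left(75270 + \left(-56900 + 7539\right)\right) \left(56393 - 36065\right)\right) = \frac{-50 - 483}{171} - \left(14958 + \left(75270 - 49361\right) 20328\right) = \frac{1}{171} \left(-533\right) - \left(14958 + 25909 \cdot 20328\right) = - \frac{533}{171} - \left(14958 + 526678152\right) = - \frac{533}{171} - 526693110 = - \frac{90064522343}{171}$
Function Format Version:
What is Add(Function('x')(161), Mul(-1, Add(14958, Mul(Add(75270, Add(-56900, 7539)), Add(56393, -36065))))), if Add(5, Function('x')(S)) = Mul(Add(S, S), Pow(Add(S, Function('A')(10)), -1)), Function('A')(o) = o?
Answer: Rational(-90064522343, 171) ≈ -5.2669e+8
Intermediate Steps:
Function('x')(S) = Add(-5, Mul(2, S, Pow(Add(10, S), -1))) (Function('x')(S) = Add(-5, Mul(Add(S, S), Pow(Add(S, 10), -1))) = Add(-5, Mul(Mul(2, S), Pow(Add(10, S), -1))) = Add(-5, Mul(2, S, Pow(Add(10, S), -1))))
Add(Function('x')(161), Mul(-1, Add(14958, Mul(Add(75270, Add(-56900, 7539)), Add(56393, -36065))))) = Add(Mul(Pow(Add(10, 161), -1), Add(-50, Mul(-3, 161))), Mul(-1, Add(14958, Mul(Add(75270, Add(-56900, 7539)), Add(56393, -36065))))) = Add(Mul(Pow(171, -1), Add(-50, -483)), Mul(-1, Add(14958, Mul(Add(75270, -49361), 20328)))) = Add(Mul(Rational(1, 171), -533), Mul(-1, Add(14958, Mul(25909, 20328)))) = Add(Rational(-533, 171), Mul(-1, Add(14958, 526678152))) = Add(Rational(-533, 171), Mul(-1, 526693110)) = Add(Rational(-533, 171), -526693110) = Rational(-90064522343, 171)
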